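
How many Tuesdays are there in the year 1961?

1 January 1961 is a Sunday.
That's 365 days from start to end, counting both.
365 = 7 × 52 + 1, so there are 52 full weeks plus 1 extra day.
Each full week contributes one Tuesday: 52 so far.
The 1 extra day is Sun — none qualify.
Total: 52 + 0 = 52.

52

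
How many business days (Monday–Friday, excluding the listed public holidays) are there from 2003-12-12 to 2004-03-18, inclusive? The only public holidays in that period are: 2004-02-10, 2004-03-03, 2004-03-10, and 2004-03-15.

2003-12-12 is a Friday.
The range spans 98 days (inclusive of both endpoints).
98 = 7 × 14, so the span is exactly 14 full weeks.
Each full week contributes 5 weekdays (Mon–Fri): 14 × 5 = 70.
Total: 70.
Holidays: 2004-02-10 (Tue); 2004-03-03 (Wed); 2004-03-10 (Wed); 2004-03-15 (Mon).
All 4 holidays fall on weekdays, so subtract 4.
Business days: 70 − 4 = 66.

66 business days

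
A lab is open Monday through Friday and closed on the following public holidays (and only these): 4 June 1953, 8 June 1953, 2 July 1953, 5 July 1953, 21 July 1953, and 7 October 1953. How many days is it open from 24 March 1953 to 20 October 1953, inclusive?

24 March 1953 is a Tuesday.
From 24 March 1953 to 20 October 1953 is 211 days inclusive.
211 = 7 × 30 + 1, so there are 30 full weeks plus 1 extra day.
Each full week contributes 5 weekdays (Mon–Fri): 30 × 5 = 150.
The 1 extra day is Tuesday — 1 of them qualifies.
Total: 150 + 1 = 151.
Holidays: 4 June 1953 (Thu); 8 June 1953 (Mon); 2 July 1953 (Thu); 5 July 1953 (Sun); 21 July 1953 (Tue); 7 October 1953 (Wed).
5 of the 6 holidays fall on weekdays; the rest are weekends and were already excluded.
Business days: 151 − 5 = 146.

146 business days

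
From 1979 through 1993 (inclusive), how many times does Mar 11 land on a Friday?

2

Day of week of March 11 in each year:
1979: Sun, 1980: Tue, 1981: Wed, 1982: Thu, 1983: Fri ✓, 1984: Sun, 1985: Mon, 1986: Tue, 1987: Wed, 1988: Fri ✓, 1989: Sat, 1990: Sun, 1991: Mon, 1992: Wed, 1993: Thu
Fridays: 1983, 1988.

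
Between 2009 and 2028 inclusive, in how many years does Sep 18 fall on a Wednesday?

3

Day of week of September 18 in each year:
2009: Fri, 2010: Sat, 2011: Sun, 2012: Tue, 2013: Wed ✓, 2014: Thu, 2015: Fri, 2016: Sun, 2017: Mon, 2018: Tue, 2019: Wed ✓, 2020: Fri, 2021: Sat, 2022: Sun, 2023: Mon, 2024: Wed ✓, 2025: Thu, 2026: Fri, 2027: Sat, 2028: Mon
Wednesdays: 2013, 2019, 2024.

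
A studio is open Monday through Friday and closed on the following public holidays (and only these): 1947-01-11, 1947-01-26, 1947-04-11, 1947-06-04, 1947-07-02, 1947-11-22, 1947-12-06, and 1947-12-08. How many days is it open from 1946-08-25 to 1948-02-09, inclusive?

377 working days

1946-08-25 is a Sunday.
The range spans 534 days (inclusive of both endpoints).
534 = 7 × 76 + 2, so there are 76 full weeks plus 2 extra days.
Each full week contributes 5 weekdays (Mon–Fri): 76 × 5 = 380.
The 2 extra days are Sun, Mon — 1 of them qualifies.
Total: 380 + 1 = 381.
Holidays: 1947-01-11 (Sat); 1947-01-26 (Sun); 1947-04-11 (Fri); 1947-06-04 (Wed); 1947-07-02 (Wed); 1947-11-22 (Sat); 1947-12-06 (Sat); 1947-12-08 (Mon).
4 of the 8 holidays fall on weekdays; the rest are weekends and were already excluded.
Business days: 381 − 4 = 377.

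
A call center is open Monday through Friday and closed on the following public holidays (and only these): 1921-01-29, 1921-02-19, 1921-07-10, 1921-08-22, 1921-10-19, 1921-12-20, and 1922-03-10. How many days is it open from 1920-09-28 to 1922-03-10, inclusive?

1920-09-28 is a Tuesday.
That's 529 days from start to end, counting both.
529 = 7 × 75 + 4, so there are 75 full weeks plus 4 extra days.
Each full week contributes 5 weekdays (Mon–Fri): 75 × 5 = 375.
The 4 extra days are Tue, Wed, Thu, Fri — 4 of them qualify.
Total: 375 + 4 = 379.
Holidays: 1921-01-29 (Sat); 1921-02-19 (Sat); 1921-07-10 (Sun); 1921-08-22 (Mon); 1921-10-19 (Wed); 1921-12-20 (Tue); 1922-03-10 (Fri).
4 of the 7 holidays fall on weekdays; the rest are weekends and were already excluded.
Business days: 379 − 4 = 375.

375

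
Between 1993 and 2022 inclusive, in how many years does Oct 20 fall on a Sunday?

4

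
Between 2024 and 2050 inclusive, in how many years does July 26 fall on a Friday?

Day of week of July 26 in each year:
2024: Fri ✓, 2025: Sat, 2026: Sun, 2027: Mon, 2028: Wed, 2029: Thu, 2030: Fri ✓, 2031: Sat, 2032: Mon, 2033: Tue, 2034: Wed, 2035: Thu, 2036: Sat, 2037: Sun, 2038: Mon, 2039: Tue, 2040: Thu, 2041: Fri ✓, 2042: Sat, 2043: Sun, 2044: Tue, 2045: Wed, 2046: Thu, 2047: Fri ✓, 2048: Sun, 2049: Mon, 2050: Tue
Fridays: 2024, 2030, 2041, 2047.

4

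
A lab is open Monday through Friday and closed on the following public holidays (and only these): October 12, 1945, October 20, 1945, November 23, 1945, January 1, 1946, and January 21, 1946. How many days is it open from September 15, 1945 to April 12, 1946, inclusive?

September 15, 1945 is a Saturday.
That's 210 days from start to end, counting both.
210 = 7 × 30, so the span is exactly 30 full weeks.
Each full week contributes 5 weekdays (Mon–Fri): 30 × 5 = 150.
Holidays: October 12, 1945 (Fri); October 20, 1945 (Sat); November 23, 1945 (Fri); January 1, 1946 (Tue); January 21, 1946 (Mon).
4 of the 5 holidays fall on weekdays; the rest are weekends and were already excluded.
Business days: 150 − 4 = 146.

146 working days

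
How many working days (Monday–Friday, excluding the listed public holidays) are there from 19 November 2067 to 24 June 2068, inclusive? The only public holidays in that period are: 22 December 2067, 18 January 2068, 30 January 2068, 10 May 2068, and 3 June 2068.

19 November 2067 is a Saturday.
That's 219 days from start to end, counting both.
219 = 7 × 31 + 2, so there are 31 full weeks plus 2 extra days.
Each full week contributes 5 weekdays (Mon–Fri): 31 × 5 = 155.
The 2 extra days are Sat, Sun — none qualify.
Total: 155 + 0 = 155.
Holidays: 22 December 2067 (Thu); 18 January 2068 (Wed); 30 January 2068 (Mon); 10 May 2068 (Thu); 3 June 2068 (Sun).
4 of the 5 holidays fall on weekdays; the rest are weekends and were already excluded.
Business days: 155 − 4 = 151.

151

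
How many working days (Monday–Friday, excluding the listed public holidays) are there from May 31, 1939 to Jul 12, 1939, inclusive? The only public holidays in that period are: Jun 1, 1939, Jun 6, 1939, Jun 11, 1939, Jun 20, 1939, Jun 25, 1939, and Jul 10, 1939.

27

May 31, 1939 is a Wednesday.
That's 43 days from start to end, counting both.
43 = 7 × 6 + 1, so there are 6 full weeks plus 1 extra day.
Each full week contributes 5 weekdays (Mon–Fri): 6 × 5 = 30.
The 1 extra day is Wed — 1 of them qualifies.
Total: 30 + 1 = 31.
Holidays: Jun 1, 1939 (Thu); Jun 6, 1939 (Tue); Jun 11, 1939 (Sun); Jun 20, 1939 (Tue); Jun 25, 1939 (Sun); Jul 10, 1939 (Mon).
4 of the 6 holidays fall on weekdays; the rest are weekends and were already excluded.
Business days: 31 − 4 = 27.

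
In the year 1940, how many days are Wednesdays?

52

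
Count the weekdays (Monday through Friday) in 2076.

262

2076-01-01 is a Wednesday.
From 2076-01-01 to 2076-12-31 is 366 days inclusive.
366 = 7 × 52 + 2, so there are 52 full weeks plus 2 extra days.
Each full week contributes 5 weekdays (Mon–Fri): 52 × 5 = 260.
The 2 extra days are Wednesday, Thursday — 2 of them qualify.
Total: 260 + 2 = 262.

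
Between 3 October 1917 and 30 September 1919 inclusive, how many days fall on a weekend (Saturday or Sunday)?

3 October 1917 is a Wednesday.
That's 728 days from start to end, counting both.
728 = 7 × 104, so the span is exactly 104 full weeks.
Each full week contributes 2 weekend days (Sat, Sun): 104 × 2 = 208.

208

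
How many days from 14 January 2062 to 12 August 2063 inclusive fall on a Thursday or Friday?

14 January 2062 is a Saturday.
That's 576 days from start to end, counting both.
576 = 7 × 82 + 2, so there are 82 full weeks plus 2 extra days.
Each full week contributes 2 days from the set (Thu, Fri): 82 × 2 = 164.
The 2 extra days are Sat, Sun — none qualify.
Total: 164 + 0 = 164.

164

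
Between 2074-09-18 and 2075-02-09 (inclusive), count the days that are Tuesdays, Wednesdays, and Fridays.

2074-09-18 is a Tuesday.
That's 145 days from start to end, counting both.
145 = 7 × 20 + 5, so there are 20 full weeks plus 5 extra days.
Each full week contributes 3 days from the set (Tue, Wed, Fri): 20 × 3 = 60.
The 5 extra days are Tue, Wed, Thu, Fri, Sat — 3 of them qualify.
Total: 60 + 3 = 63.

63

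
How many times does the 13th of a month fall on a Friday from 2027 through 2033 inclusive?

Friday-the-13ths by year:
2027: Aug
2028: Oct
2029: Apr, Jul
2030: Sep, Dec
2031: Jun
2032: Feb, Aug
2033: May

10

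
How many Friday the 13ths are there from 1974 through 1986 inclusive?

22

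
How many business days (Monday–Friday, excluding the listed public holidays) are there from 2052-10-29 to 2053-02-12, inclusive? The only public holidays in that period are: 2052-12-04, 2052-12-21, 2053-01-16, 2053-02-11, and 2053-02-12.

2052-10-29 is a Tuesday.
The range spans 107 days (inclusive of both endpoints).
107 = 7 × 15 + 2, so there are 15 full weeks plus 2 extra days.
Each full week contributes 5 weekdays (Mon–Fri): 15 × 5 = 75.
The 2 extra days are Tue, Wed — 2 of them qualify.
Total: 75 + 2 = 77.
Holidays: 2052-12-04 (Wed); 2052-12-21 (Sat); 2053-01-16 (Thu); 2053-02-11 (Tue); 2053-02-12 (Wed).
4 of the 5 holidays fall on weekdays; the rest are weekends and were already excluded.
Business days: 77 − 4 = 73.

73 business days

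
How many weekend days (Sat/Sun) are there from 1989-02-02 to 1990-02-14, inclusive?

108

1989-02-02 is a Thursday.
From 1989-02-02 to 1990-02-14 is 378 days inclusive.
378 = 7 × 54, so the span is exactly 54 full weeks.
Each full week contributes 2 weekend days (Sat, Sun): 54 × 2 = 108.
Total: 108.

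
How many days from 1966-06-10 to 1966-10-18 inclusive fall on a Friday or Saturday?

1966-06-10 is a Friday.
The range spans 131 days (inclusive of both endpoints).
131 = 7 × 18 + 5, so there are 18 full weeks plus 5 extra days.
Each full week contributes 2 days from the set (Fri, Sat): 18 × 2 = 36.
The 5 extra days are Fri, Sat, Sun, Mon, Tue — 2 of them qualify.
Total: 36 + 2 = 38.

38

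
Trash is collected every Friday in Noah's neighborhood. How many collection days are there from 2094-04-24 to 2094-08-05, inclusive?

14

2094-04-24 is a Saturday.
That's 104 days from start to end, counting both.
104 = 7 × 14 + 6, so there are 14 full weeks plus 6 extra days.
Each full week contributes one Friday: 14 so far.
The 6 extra days are Saturday, Sunday, Monday, Tuesday, Wednesday, Thursday — none qualify.
Total: 14 + 0 = 14.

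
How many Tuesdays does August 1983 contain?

5

1983-08-01 is a Monday.
The range spans 31 days (inclusive of both endpoints).
31 = 7 × 4 + 3, so there are 4 full weeks plus 3 extra days.
Each full week contributes one Tuesday: 4 so far.
The 3 extra days are Monday, Tuesday, Wednesday — 1 of them qualifies.
Total: 4 + 1 = 5.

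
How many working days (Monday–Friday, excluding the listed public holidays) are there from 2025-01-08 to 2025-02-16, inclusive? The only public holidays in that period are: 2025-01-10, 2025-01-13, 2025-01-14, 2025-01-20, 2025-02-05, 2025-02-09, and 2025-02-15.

2025-01-08 is a Wednesday.
The range spans 40 days (inclusive of both endpoints).
40 = 7 × 5 + 5, so there are 5 full weeks plus 5 extra days.
Each full week contributes 5 weekdays (Mon–Fri): 5 × 5 = 25.
The 5 extra days are Wednesday, Thursday, Friday, Saturday, Sunday — 3 of them qualify.
Total: 25 + 3 = 28.
Holidays: 2025-01-10 (Fri); 2025-01-13 (Mon); 2025-01-14 (Tue); 2025-01-20 (Mon); 2025-02-05 (Wed); 2025-02-09 (Sun); 2025-02-15 (Sat).
5 of the 7 holidays fall on weekdays; the rest are weekends and were already excluded.
Business days: 28 − 5 = 23.

23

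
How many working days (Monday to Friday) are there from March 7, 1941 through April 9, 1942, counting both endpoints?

285

March 7, 1941 is a Friday.
The range spans 399 days (inclusive of both endpoints).
399 = 7 × 57, so the span is exactly 57 full weeks.
Each full week contributes 5 weekdays (Mon–Fri): 57 × 5 = 285.
Total: 285.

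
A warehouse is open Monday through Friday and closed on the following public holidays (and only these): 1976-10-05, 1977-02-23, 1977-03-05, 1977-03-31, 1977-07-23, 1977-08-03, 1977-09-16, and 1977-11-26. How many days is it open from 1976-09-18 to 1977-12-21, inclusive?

323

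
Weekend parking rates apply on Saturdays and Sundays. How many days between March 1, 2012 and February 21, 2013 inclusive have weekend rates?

March 1, 2012 is a Thursday.
The range spans 358 days (inclusive of both endpoints).
358 = 7 × 51 + 1, so there are 51 full weeks plus 1 extra day.
Each full week contributes 2 weekend days (Sat, Sun): 51 × 2 = 102.
The 1 extra day is Thu — none qualify.
Total: 102 + 0 = 102.

102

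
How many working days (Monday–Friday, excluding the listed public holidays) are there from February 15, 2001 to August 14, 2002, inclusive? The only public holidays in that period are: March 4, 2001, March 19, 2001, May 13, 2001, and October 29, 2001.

February 15, 2001 is a Thursday.
That's 546 days from start to end, counting both.
546 = 7 × 78, so the span is exactly 78 full weeks.
Each full week contributes 5 weekdays (Mon–Fri): 78 × 5 = 390.
Total: 390.
Holidays: March 4, 2001 (Sun); March 19, 2001 (Mon); May 13, 2001 (Sun); October 29, 2001 (Mon).
2 of the 4 holidays fall on weekdays; the rest are weekends and were already excluded.
Business days: 390 − 2 = 388.

388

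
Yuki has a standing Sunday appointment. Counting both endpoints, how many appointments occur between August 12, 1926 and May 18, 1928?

August 12, 1926 is a Thursday.
From August 12, 1926 to May 18, 1928 is 646 days inclusive.
646 = 7 × 92 + 2, so there are 92 full weeks plus 2 extra days.
Each full week contributes one Sunday: 92 so far.
The 2 extra days are Thursday, Friday — none qualify.
Total: 92 + 0 = 92.

92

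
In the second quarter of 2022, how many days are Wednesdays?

13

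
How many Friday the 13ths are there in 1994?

The 13th falls on a Friday when the month's 13th has weekday Fri.
Jan 13 is Thu; Feb 13 is Sun; Mar 13 is Sun; Apr 13 is Wed; May 13 is Fri ✓; Jun 13 is Mon; Jul 13 is Wed; Aug 13 is Sat; Sep 13 is Tue; Oct 13 is Thu; Nov 13 is Sun; Dec 13 is Tue.
Friday the 13ths: May.

1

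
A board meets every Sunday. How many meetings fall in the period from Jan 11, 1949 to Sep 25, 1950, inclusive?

Jan 11, 1949 is a Tuesday.
The range spans 623 days (inclusive of both endpoints).
623 = 7 × 89, so the span is exactly 89 full weeks.
Each full week contributes one Sunday: 89 so far.
Total: 89.

89 Sundays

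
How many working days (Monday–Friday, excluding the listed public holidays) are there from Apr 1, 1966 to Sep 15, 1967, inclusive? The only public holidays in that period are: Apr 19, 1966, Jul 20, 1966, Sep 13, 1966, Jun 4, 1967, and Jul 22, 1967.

378

Apr 1, 1966 is a Friday.
The range spans 533 days (inclusive of both endpoints).
533 = 7 × 76 + 1, so there are 76 full weeks plus 1 extra day.
Each full week contributes 5 weekdays (Mon–Fri): 76 × 5 = 380.
The 1 extra day is Fri — 1 of them qualifies.
Total: 380 + 1 = 381.
Holidays: Apr 19, 1966 (Tue); Jul 20, 1966 (Wed); Sep 13, 1966 (Tue); Jun 4, 1967 (Sun); Jul 22, 1967 (Sat).
3 of the 5 holidays fall on weekdays; the rest are weekends and were already excluded.
Business days: 381 − 3 = 378.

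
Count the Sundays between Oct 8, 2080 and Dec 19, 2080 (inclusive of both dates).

10 Sundays

Oct 8, 2080 is a Tuesday.
That's 73 days from start to end, counting both.
73 = 7 × 10 + 3, so there are 10 full weeks plus 3 extra days.
Each full week contributes one Sunday: 10 so far.
The 3 extra days are Tue, Wed, Thu — none qualify.
Total: 10 + 0 = 10.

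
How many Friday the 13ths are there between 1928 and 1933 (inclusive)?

12

Friday-the-13ths by year:
1928: Jan, Apr, Jul
1929: Sep, Dec
1930: Jun
1931: Feb, Mar, Nov
1932: May
1933: Jan, Oct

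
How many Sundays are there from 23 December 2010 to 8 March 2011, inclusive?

23 December 2010 is a Thursday.
From 23 December 2010 to 8 March 2011 is 76 days inclusive.
76 = 7 × 10 + 6, so there are 10 full weeks plus 6 extra days.
Each full week contributes one Sunday: 10 so far.
The 6 extra days are Thursday, Friday, Saturday, Sunday, Monday, Tuesday — 1 of them qualifies.
Total: 10 + 1 = 11.

11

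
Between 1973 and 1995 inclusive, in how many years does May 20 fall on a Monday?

3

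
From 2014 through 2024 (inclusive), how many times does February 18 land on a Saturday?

2

Day of week of February 18 in each year:
2014: Tue, 2015: Wed, 2016: Thu, 2017: Sat ✓, 2018: Sun, 2019: Mon, 2020: Tue, 2021: Thu, 2022: Fri, 2023: Sat ✓, 2024: Sun
Saturdays: 2017, 2023.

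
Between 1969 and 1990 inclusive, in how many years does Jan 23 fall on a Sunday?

Day of week of January 23 in each year:
1969: Thu, 1970: Fri, 1971: Sat, 1972: Sun ✓, 1973: Tue, 1974: Wed, 1975: Thu, 1976: Fri, 1977: Sun ✓, 1978: Mon, 1979: Tue, 1980: Wed, 1981: Fri, 1982: Sat, 1983: Sun ✓, 1984: Mon, 1985: Wed, 1986: Thu, 1987: Fri, 1988: Sat, 1989: Mon, 1990: Tue
Sundays: 1972, 1977, 1983.

3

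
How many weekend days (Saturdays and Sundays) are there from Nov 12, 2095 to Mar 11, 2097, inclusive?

140

Nov 12, 2095 is a Saturday.
The range spans 486 days (inclusive of both endpoints).
486 = 7 × 69 + 3, so there are 69 full weeks plus 3 extra days.
Each full week contributes 2 weekend days (Sat, Sun): 69 × 2 = 138.
The 3 extra days are Sat, Sun, Mon — 2 of them qualify.
Total: 138 + 2 = 140.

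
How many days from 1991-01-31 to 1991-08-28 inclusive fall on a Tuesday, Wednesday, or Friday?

1991-01-31 is a Thursday.
From 1991-01-31 to 1991-08-28 is 210 days inclusive.
210 = 7 × 30, so the span is exactly 30 full weeks.
Each full week contributes 3 days from the set (Tue, Wed, Fri): 30 × 3 = 90.
Total: 90.

90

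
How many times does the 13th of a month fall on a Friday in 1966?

The 13th falls on a Friday when the month's 13th has weekday Fri.
Jan 13 is Thu; Feb 13 is Sun; Mar 13 is Sun; Apr 13 is Wed; May 13 is Fri ✓; Jun 13 is Mon; Jul 13 is Wed; Aug 13 is Sat; Sep 13 is Tue; Oct 13 is Thu; Nov 13 is Sun; Dec 13 is Tue.
Friday the 13ths: May.

1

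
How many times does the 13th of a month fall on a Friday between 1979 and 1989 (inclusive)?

Friday-the-13ths by year:
1979: Apr, Jul
1980: Jun
1981: Feb, Mar, Nov
1982: Aug
1983: May
1984: Jan, Apr, Jul
1985: Sep, Dec
1986: Jun
1987: Feb, Mar, Nov
1988: May
1989: Jan, Oct

20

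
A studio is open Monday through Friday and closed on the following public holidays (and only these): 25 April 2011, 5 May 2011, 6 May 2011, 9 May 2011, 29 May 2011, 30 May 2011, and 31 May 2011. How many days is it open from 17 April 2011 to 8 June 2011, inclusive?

17 April 2011 is a Sunday.
The range spans 53 days (inclusive of both endpoints).
53 = 7 × 7 + 4, so there are 7 full weeks plus 4 extra days.
Each full week contributes 5 weekdays (Mon–Fri): 7 × 5 = 35.
The 4 extra days are Sun, Mon, Tue, Wed — 3 of them qualify.
Total: 35 + 3 = 38.
Holidays: 25 April 2011 (Mon); 5 May 2011 (Thu); 6 May 2011 (Fri); 9 May 2011 (Mon); 29 May 2011 (Sun); 30 May 2011 (Mon); 31 May 2011 (Tue).
6 of the 7 holidays fall on weekdays; the rest are weekends and were already excluded.
Business days: 38 − 6 = 32.

32 business days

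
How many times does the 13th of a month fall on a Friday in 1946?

The 13th falls on a Friday when the month's 13th has weekday Fri.
Jan 13 is Sun; Feb 13 is Wed; Mar 13 is Wed; Apr 13 is Sat; May 13 is Mon; Jun 13 is Thu; Jul 13 is Sat; Aug 13 is Tue; Sep 13 is Fri ✓; Oct 13 is Sun; Nov 13 is Wed; Dec 13 is Fri ✓.
Friday the 13ths: Sep, Dec.

2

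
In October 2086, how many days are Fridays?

4

1 October 2086 is a Tuesday.
That's 31 days from start to end, counting both.
31 = 7 × 4 + 3, so there are 4 full weeks plus 3 extra days.
Each full week contributes one Friday: 4 so far.
The 3 extra days are Tue, Wed, Thu — none qualify.
Total: 4 + 0 = 4.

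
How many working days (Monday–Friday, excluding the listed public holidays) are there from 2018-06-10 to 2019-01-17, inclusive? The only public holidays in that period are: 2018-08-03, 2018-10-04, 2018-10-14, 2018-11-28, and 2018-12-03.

155

2018-06-10 is a Sunday.
The range spans 222 days (inclusive of both endpoints).
222 = 7 × 31 + 5, so there are 31 full weeks plus 5 extra days.
Each full week contributes 5 weekdays (Mon–Fri): 31 × 5 = 155.
The 5 extra days are Sunday, Monday, Tuesday, Wednesday, Thursday — 4 of them qualify.
Total: 155 + 4 = 159.
Holidays: 2018-08-03 (Fri); 2018-10-04 (Thu); 2018-10-14 (Sun); 2018-11-28 (Wed); 2018-12-03 (Mon).
4 of the 5 holidays fall on weekdays; the rest are weekends and were already excluded.
Business days: 159 − 4 = 155.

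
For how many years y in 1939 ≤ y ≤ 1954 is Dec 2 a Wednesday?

2

Day of week of December 2 in each year:
1939: Sat, 1940: Mon, 1941: Tue, 1942: Wed ✓, 1943: Thu, 1944: Sat, 1945: Sun, 1946: Mon, 1947: Tue, 1948: Thu, 1949: Fri, 1950: Sat, 1951: Sun, 1952: Tue, 1953: Wed ✓, 1954: Thu
Wednesdays: 1942, 1953.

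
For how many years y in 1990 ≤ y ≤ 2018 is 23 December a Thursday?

Day of week of December 23 in each year:
1990: Sun, 1991: Mon, 1992: Wed, 1993: Thu ✓, 1994: Fri, 1995: Sat, 1996: Mon, 1997: Tue, 1998: Wed, 1999: Thu ✓, 2000: Sat, 2001: Sun, 2002: Mon, 2003: Tue, 2004: Thu ✓, 2005: Fri, 2006: Sat, 2007: Sun, 2008: Tue, 2009: Wed, 2010: Thu ✓, 2011: Fri, 2012: Sun, 2013: Mon, 2014: Tue, 2015: Wed, 2016: Fri, 2017: Sat, 2018: Sun
Thursdays: 1993, 1999, 2004, 2010.

4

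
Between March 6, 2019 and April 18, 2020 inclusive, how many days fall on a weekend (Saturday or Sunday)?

117

March 6, 2019 is a Wednesday.
That's 410 days from start to end, counting both.
410 = 7 × 58 + 4, so there are 58 full weeks plus 4 extra days.
Each full week contributes 2 weekend days (Sat, Sun): 58 × 2 = 116.
The 4 extra days are Wed, Thu, Fri, Sat — 1 of them qualifies.
Total: 116 + 1 = 117.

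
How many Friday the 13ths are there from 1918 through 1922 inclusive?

Friday-the-13ths by year:
1918: Sep, Dec
1919: Jun
1920: Feb, Aug
1921: May
1922: Jan, Oct

8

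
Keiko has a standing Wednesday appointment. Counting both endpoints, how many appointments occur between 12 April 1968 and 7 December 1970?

12 April 1968 is a Friday.
That's 970 days from start to end, counting both.
970 = 7 × 138 + 4, so there are 138 full weeks plus 4 extra days.
Each full week contributes one Wednesday: 138 so far.
The 4 extra days are Fri, Sat, Sun, Mon — none qualify.
Total: 138 + 0 = 138.

138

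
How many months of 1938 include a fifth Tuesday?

A month has five Tuesdays exactly when Tuesday falls within its first (length − 28) days.
Jan: 31 days, starts Sat → 5 of Sat, Sun, Mon
Feb: 28 days, starts Tue → 5 of (none)
Mar: 31 days, starts Tue → 5 of Tue, Wed, Thu ✓
Apr: 30 days, starts Fri → 5 of Fri, Sat
May: 31 days, starts Sun → 5 of Sun, Mon, Tue ✓
Jun: 30 days, starts Wed → 5 of Wed, Thu
Jul: 31 days, starts Fri → 5 of Fri, Sat, Sun
Aug: 31 days, starts Mon → 5 of Mon, Tue, Wed ✓
Sep: 30 days, starts Thu → 5 of Thu, Fri
Oct: 31 days, starts Sat → 5 of Sat, Sun, Mon
Nov: 30 days, starts Tue → 5 of Tue, Wed ✓
Dec: 31 days, starts Thu → 5 of Thu, Fri, Sat
Months with five Tuesdays: Mar, May, Aug, Nov.

4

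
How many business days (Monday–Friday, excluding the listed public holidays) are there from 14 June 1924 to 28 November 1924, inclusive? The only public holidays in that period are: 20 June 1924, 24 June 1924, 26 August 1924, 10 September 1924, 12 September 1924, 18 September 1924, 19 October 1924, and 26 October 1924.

14 June 1924 is a Saturday.
That's 168 days from start to end, counting both.
168 = 7 × 24, so the span is exactly 24 full weeks.
Each full week contributes 5 weekdays (Mon–Fri): 24 × 5 = 120.
Total: 120.
Holidays: 20 June 1924 (Fri); 24 June 1924 (Tue); 26 August 1924 (Tue); 10 September 1924 (Wed); 12 September 1924 (Fri); 18 September 1924 (Thu); 19 October 1924 (Sun); 26 October 1924 (Sun).
6 of the 8 holidays fall on weekdays; the rest are weekends and were already excluded.
Business days: 120 − 6 = 114.

114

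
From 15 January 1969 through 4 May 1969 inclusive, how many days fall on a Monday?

15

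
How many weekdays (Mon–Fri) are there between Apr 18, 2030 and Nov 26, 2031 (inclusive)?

Apr 18, 2030 is a Thursday.
That's 588 days from start to end, counting both.
588 = 7 × 84, so the span is exactly 84 full weeks.
Each full week contributes 5 weekdays (Mon–Fri): 84 × 5 = 420.
Total: 420.

420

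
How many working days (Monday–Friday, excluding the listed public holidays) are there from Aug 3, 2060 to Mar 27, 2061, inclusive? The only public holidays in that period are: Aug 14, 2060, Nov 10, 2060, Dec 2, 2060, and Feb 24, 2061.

166

Aug 3, 2060 is a Tuesday.
From Aug 3, 2060 to Mar 27, 2061 is 237 days inclusive.
237 = 7 × 33 + 6, so there are 33 full weeks plus 6 extra days.
Each full week contributes 5 weekdays (Mon–Fri): 33 × 5 = 165.
The 6 extra days are Tuesday, Wednesday, Thursday, Friday, Saturday, Sunday — 4 of them qualify.
Total: 165 + 4 = 169.
Holidays: Aug 14, 2060 (Sat); Nov 10, 2060 (Wed); Dec 2, 2060 (Thu); Feb 24, 2061 (Thu).
3 of the 4 holidays fall on weekdays; the rest are weekends and were already excluded.
Business days: 169 − 3 = 166.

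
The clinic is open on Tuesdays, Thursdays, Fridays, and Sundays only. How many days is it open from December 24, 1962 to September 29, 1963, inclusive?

December 24, 1962 is a Monday.
That's 280 days from start to end, counting both.
280 = 7 × 40, so the span is exactly 40 full weeks.
Each full week contributes 4 days from the set (Tue, Thu, Fri, Sun): 40 × 4 = 160.

160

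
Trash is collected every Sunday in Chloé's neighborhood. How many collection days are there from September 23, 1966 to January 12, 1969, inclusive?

September 23, 1966 is a Friday.
The range spans 843 days (inclusive of both endpoints).
843 = 7 × 120 + 3, so there are 120 full weeks plus 3 extra days.
Each full week contributes one Sunday: 120 so far.
The 3 extra days are Friday, Saturday, Sunday — 1 of them qualifies.
Total: 120 + 1 = 121.

121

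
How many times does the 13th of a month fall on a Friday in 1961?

The 13th falls on a Friday when the month's 13th has weekday Fri.
Jan 13 is Fri ✓; Feb 13 is Mon; Mar 13 is Mon; Apr 13 is Thu; May 13 is Sat; Jun 13 is Tue; Jul 13 is Thu; Aug 13 is Sun; Sep 13 is Wed; Oct 13 is Fri ✓; Nov 13 is Mon; Dec 13 is Wed.
Friday the 13ths: Jan, Oct.

2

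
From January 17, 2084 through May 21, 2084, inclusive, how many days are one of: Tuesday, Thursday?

36

January 17, 2084 is a Monday.
The range spans 126 days (inclusive of both endpoints).
126 = 7 × 18, so the span is exactly 18 full weeks.
Each full week contributes 2 days from the set (Tue, Thu): 18 × 2 = 36.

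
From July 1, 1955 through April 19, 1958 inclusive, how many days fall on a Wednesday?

146 Wednesdays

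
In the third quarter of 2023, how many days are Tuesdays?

13

2023-07-01 is a Saturday.
That's 92 days from start to end, counting both.
92 = 7 × 13 + 1, so there are 13 full weeks plus 1 extra day.
Each full week contributes one Tuesday: 13 so far.
The 1 extra day is Saturday — none qualify.
Total: 13 + 0 = 13.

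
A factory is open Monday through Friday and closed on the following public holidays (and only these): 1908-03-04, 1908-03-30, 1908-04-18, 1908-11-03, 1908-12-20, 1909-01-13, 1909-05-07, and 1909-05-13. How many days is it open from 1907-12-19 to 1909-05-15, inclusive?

361

1907-12-19 is a Thursday.
From 1907-12-19 to 1909-05-15 is 514 days inclusive.
514 = 7 × 73 + 3, so there are 73 full weeks plus 3 extra days.
Each full week contributes 5 weekdays (Mon–Fri): 73 × 5 = 365.
The 3 extra days are Thursday, Friday, Saturday — 2 of them qualify.
Total: 365 + 2 = 367.
Holidays: 1908-03-04 (Wed); 1908-03-30 (Mon); 1908-04-18 (Sat); 1908-11-03 (Tue); 1908-12-20 (Sun); 1909-01-13 (Wed); 1909-05-07 (Fri); 1909-05-13 (Thu).
6 of the 8 holidays fall on weekdays; the rest are weekends and were already excluded.
Business days: 367 − 6 = 361.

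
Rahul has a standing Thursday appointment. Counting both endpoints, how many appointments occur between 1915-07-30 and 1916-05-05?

40 Thursdays

1915-07-30 is a Friday.
From 1915-07-30 to 1916-05-05 is 281 days inclusive.
281 = 7 × 40 + 1, so there are 40 full weeks plus 1 extra day.
Each full week contributes one Thursday: 40 so far.
The 1 extra day is Friday — none qualify.
Total: 40 + 0 = 40.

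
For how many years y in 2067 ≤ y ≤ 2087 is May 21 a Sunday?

Day of week of May 21 in each year:
2067: Sat, 2068: Mon, 2069: Tue, 2070: Wed, 2071: Thu, 2072: Sat, 2073: Sun ✓, 2074: Mon, 2075: Tue, 2076: Thu, 2077: Fri, 2078: Sat, 2079: Sun ✓, 2080: Tue, 2081: Wed, 2082: Thu, 2083: Fri, 2084: Sun ✓, 2085: Mon, 2086: Tue, 2087: Wed
Sundays: 2073, 2079, 2084.

3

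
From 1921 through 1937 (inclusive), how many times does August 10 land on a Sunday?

Day of week of August 10 in each year:
1921: Wed, 1922: Thu, 1923: Fri, 1924: Sun ✓, 1925: Mon, 1926: Tue, 1927: Wed, 1928: Fri, 1929: Sat, 1930: Sun ✓, 1931: Mon, 1932: Wed, 1933: Thu, 1934: Fri, 1935: Sat, 1936: Mon, 1937: Tue
Sundays: 1924, 1930.

2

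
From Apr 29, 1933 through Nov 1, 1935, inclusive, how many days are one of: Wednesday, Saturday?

262

Apr 29, 1933 is a Saturday.
That's 917 days from start to end, counting both.
917 = 7 × 131, so the span is exactly 131 full weeks.
Each full week contributes 2 days from the set (Wed, Sat): 131 × 2 = 262.
Total: 262.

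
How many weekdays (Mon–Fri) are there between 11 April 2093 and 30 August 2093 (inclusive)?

100 weekdays

11 April 2093 is a Saturday.
That's 142 days from start to end, counting both.
142 = 7 × 20 + 2, so there are 20 full weeks plus 2 extra days.
Each full week contributes 5 weekdays (Mon–Fri): 20 × 5 = 100.
The 2 extra days are Sat, Sun — none qualify.
Total: 100 + 0 = 100.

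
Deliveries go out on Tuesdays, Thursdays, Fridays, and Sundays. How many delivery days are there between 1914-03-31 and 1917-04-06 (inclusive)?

631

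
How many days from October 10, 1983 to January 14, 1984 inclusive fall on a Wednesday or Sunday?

October 10, 1983 is a Monday.
That's 97 days from start to end, counting both.
97 = 7 × 13 + 6, so there are 13 full weeks plus 6 extra days.
Each full week contributes 2 days from the set (Wed, Sun): 13 × 2 = 26.
The 6 extra days are Mon, Tue, Wed, Thu, Fri, Sat — 1 of them qualifies.
Total: 26 + 1 = 27.

27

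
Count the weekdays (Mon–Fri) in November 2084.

2084-11-01 is a Wednesday.
From 2084-11-01 to 2084-11-30 is 30 days inclusive.
30 = 7 × 4 + 2, so there are 4 full weeks plus 2 extra days.
Each full week contributes 5 weekdays (Mon–Fri): 4 × 5 = 20.
The 2 extra days are Wednesday, Thursday — 2 of them qualify.
Total: 20 + 2 = 22.

22 weekdays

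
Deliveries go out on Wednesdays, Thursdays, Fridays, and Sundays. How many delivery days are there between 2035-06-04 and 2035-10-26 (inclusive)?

2035-06-04 is a Monday.
From 2035-06-04 to 2035-10-26 is 145 days inclusive.
145 = 7 × 20 + 5, so there are 20 full weeks plus 5 extra days.
Each full week contributes 4 days from the set (Wed, Thu, Fri, Sun): 20 × 4 = 80.
The 5 extra days are Mon, Tue, Wed, Thu, Fri — 3 of them qualify.
Total: 80 + 3 = 83.

83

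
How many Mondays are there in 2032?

Jan 1, 2032 is a Thursday.
The range spans 366 days (inclusive of both endpoints).
366 = 7 × 52 + 2, so there are 52 full weeks plus 2 extra days.
Each full week contributes one Monday: 52 so far.
The 2 extra days are Thursday, Friday — none qualify.
Total: 52 + 0 = 52.

52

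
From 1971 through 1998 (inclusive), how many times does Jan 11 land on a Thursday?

4

Day of week of January 11 in each year:
1971: Mon, 1972: Tue, 1973: Thu ✓, 1974: Fri, 1975: Sat, 1976: Sun, 1977: Tue, 1978: Wed, 1979: Thu ✓, 1980: Fri, 1981: Sun, 1982: Mon, 1983: Tue, 1984: Wed, 1985: Fri, 1986: Sat, 1987: Sun, 1988: Mon, 1989: Wed, 1990: Thu ✓, 1991: Fri, 1992: Sat, 1993: Mon, 1994: Tue, 1995: Wed, 1996: Thu ✓, 1997: Sat, 1998: Sun
Thursdays: 1973, 1979, 1990, 1996.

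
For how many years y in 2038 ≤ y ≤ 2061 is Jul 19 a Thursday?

Day of week of July 19 in each year:
2038: Mon, 2039: Tue, 2040: Thu ✓, 2041: Fri, 2042: Sat, 2043: Sun, 2044: Tue, 2045: Wed, 2046: Thu ✓, 2047: Fri, 2048: Sun, 2049: Mon, 2050: Tue, 2051: Wed, 2052: Fri, 2053: Sat, 2054: Sun, 2055: Mon, 2056: Wed, 2057: Thu ✓, 2058: Fri, 2059: Sat, 2060: Mon, 2061: Tue
Thursdays: 2040, 2046, 2057.

3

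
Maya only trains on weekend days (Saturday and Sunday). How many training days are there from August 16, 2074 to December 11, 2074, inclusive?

34

August 16, 2074 is a Thursday.
The range spans 118 days (inclusive of both endpoints).
118 = 7 × 16 + 6, so there are 16 full weeks plus 6 extra days.
Each full week contributes 2 weekend days (Sat, Sun): 16 × 2 = 32.
The 6 extra days are Thu, Fri, Sat, Sun, Mon, Tue — 2 of them qualify.
Total: 32 + 2 = 34.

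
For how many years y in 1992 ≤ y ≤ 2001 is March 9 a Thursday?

2

Day of week of March 9 in each year:
1992: Mon, 1993: Tue, 1994: Wed, 1995: Thu ✓, 1996: Sat, 1997: Sun, 1998: Mon, 1999: Tue, 2000: Thu ✓, 2001: Fri
Thursdays: 1995, 2000.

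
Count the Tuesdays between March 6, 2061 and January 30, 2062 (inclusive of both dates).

March 6, 2061 is a Sunday.
The range spans 331 days (inclusive of both endpoints).
331 = 7 × 47 + 2, so there are 47 full weeks plus 2 extra days.
Each full week contributes one Tuesday: 47 so far.
The 2 extra days are Sunday, Monday — none qualify.
Total: 47 + 0 = 47.

47 Tuesdays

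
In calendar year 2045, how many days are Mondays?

2045-01-01 is a Sunday.
That's 365 days from start to end, counting both.
365 = 7 × 52 + 1, so there are 52 full weeks plus 1 extra day.
Each full week contributes one Monday: 52 so far.
The 1 extra day is Sun — none qualify.
Total: 52 + 0 = 52.

52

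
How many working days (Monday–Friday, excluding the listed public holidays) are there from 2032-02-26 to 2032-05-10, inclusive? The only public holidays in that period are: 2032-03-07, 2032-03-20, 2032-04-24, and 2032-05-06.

2032-02-26 is a Thursday.
From 2032-02-26 to 2032-05-10 is 75 days inclusive.
75 = 7 × 10 + 5, so there are 10 full weeks plus 5 extra days.
Each full week contributes 5 weekdays (Mon–Fri): 10 × 5 = 50.
The 5 extra days are Thu, Fri, Sat, Sun, Mon — 3 of them qualify.
Total: 50 + 3 = 53.
Holidays: 2032-03-07 (Sun); 2032-03-20 (Sat); 2032-04-24 (Sat); 2032-05-06 (Thu).
1 of the 4 holidays fall on weekdays; the rest are weekends and were already excluded.
Business days: 53 − 1 = 52.

52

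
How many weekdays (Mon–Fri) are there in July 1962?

July 1, 1962 is a Sunday.
From July 1, 1962 to July 31, 1962 is 31 days inclusive.
31 = 7 × 4 + 3, so there are 4 full weeks plus 3 extra days.
Each full week contributes 5 weekdays (Mon–Fri): 4 × 5 = 20.
The 3 extra days are Sunday, Monday, Tuesday — 2 of them qualify.
Total: 20 + 2 = 22.

22 weekdays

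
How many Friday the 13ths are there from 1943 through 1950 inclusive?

Friday-the-13ths by year:
1943: Aug
1944: Oct
1945: Apr, Jul
1946: Sep, Dec
1947: Jun
1948: Feb, Aug
1949: May
1950: Jan, Oct

12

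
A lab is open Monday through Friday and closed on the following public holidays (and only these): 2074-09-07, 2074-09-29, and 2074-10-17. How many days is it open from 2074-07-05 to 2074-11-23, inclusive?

2074-07-05 is a Thursday.
The range spans 142 days (inclusive of both endpoints).
142 = 7 × 20 + 2, so there are 20 full weeks plus 2 extra days.
Each full week contributes 5 weekdays (Mon–Fri): 20 × 5 = 100.
The 2 extra days are Thursday, Friday — 2 of them qualify.
Total: 100 + 2 = 102.
Holidays: 2074-09-07 (Fri); 2074-09-29 (Sat); 2074-10-17 (Wed).
2 of the 3 holidays fall on weekdays; the rest are weekends and were already excluded.
Business days: 102 − 2 = 100.

100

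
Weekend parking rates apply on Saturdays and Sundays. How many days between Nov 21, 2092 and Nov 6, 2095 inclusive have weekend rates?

310

Nov 21, 2092 is a Friday.
From Nov 21, 2092 to Nov 6, 2095 is 1081 days inclusive.
1081 = 7 × 154 + 3, so there are 154 full weeks plus 3 extra days.
Each full week contributes 2 weekend days (Sat, Sun): 154 × 2 = 308.
The 3 extra days are Friday, Saturday, Sunday — 2 of them qualify.
Total: 308 + 2 = 310.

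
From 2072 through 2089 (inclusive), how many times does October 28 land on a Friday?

3

Day of week of October 28 in each year:
2072: Fri ✓, 2073: Sat, 2074: Sun, 2075: Mon, 2076: Wed, 2077: Thu, 2078: Fri ✓, 2079: Sat, 2080: Mon, 2081: Tue, 2082: Wed, 2083: Thu, 2084: Sat, 2085: Sun, 2086: Mon, 2087: Tue, 2088: Thu, 2089: Fri ✓
Fridays: 2072, 2078, 2089.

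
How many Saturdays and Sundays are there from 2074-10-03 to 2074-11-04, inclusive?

10

2074-10-03 is a Wednesday.
That's 33 days from start to end, counting both.
33 = 7 × 4 + 5, so there are 4 full weeks plus 5 extra days.
Each full week contributes 2 weekend days (Sat, Sun): 4 × 2 = 8.
The 5 extra days are Wed, Thu, Fri, Sat, Sun — 2 of them qualify.
Total: 8 + 2 = 10.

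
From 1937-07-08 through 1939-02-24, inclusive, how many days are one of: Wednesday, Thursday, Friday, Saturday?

342

1937-07-08 is a Thursday.
The range spans 597 days (inclusive of both endpoints).
597 = 7 × 85 + 2, so there are 85 full weeks plus 2 extra days.
Each full week contributes 4 days from the set (Wed, Thu, Fri, Sat): 85 × 4 = 340.
The 2 extra days are Thu, Fri — 2 of them qualify.
Total: 340 + 2 = 342.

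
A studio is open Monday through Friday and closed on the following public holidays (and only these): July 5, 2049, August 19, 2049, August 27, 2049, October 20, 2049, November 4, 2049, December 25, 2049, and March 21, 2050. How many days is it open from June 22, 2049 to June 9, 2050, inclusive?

June 22, 2049 is a Tuesday.
From June 22, 2049 to June 9, 2050 is 353 days inclusive.
353 = 7 × 50 + 3, so there are 50 full weeks plus 3 extra days.
Each full week contributes 5 weekdays (Mon–Fri): 50 × 5 = 250.
The 3 extra days are Tue, Wed, Thu — 3 of them qualify.
Total: 250 + 3 = 253.
Holidays: July 5, 2049 (Mon); August 19, 2049 (Thu); August 27, 2049 (Fri); October 20, 2049 (Wed); November 4, 2049 (Thu); December 25, 2049 (Sat); March 21, 2050 (Mon).
6 of the 7 holidays fall on weekdays; the rest are weekends and were already excluded.
Business days: 253 − 6 = 247.

247 business days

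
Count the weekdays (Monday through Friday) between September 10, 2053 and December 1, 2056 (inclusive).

843

September 10, 2053 is a Wednesday.
That's 1179 days from start to end, counting both.
1179 = 7 × 168 + 3, so there are 168 full weeks plus 3 extra days.
Each full week contributes 5 weekdays (Mon–Fri): 168 × 5 = 840.
The 3 extra days are Wed, Thu, Fri — 3 of them qualify.
Total: 840 + 3 = 843.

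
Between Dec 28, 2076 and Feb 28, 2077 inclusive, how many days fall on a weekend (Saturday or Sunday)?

Dec 28, 2076 is a Monday.
The range spans 63 days (inclusive of both endpoints).
63 = 7 × 9, so the span is exactly 9 full weeks.
Each full week contributes 2 weekend days (Sat, Sun): 9 × 2 = 18.

18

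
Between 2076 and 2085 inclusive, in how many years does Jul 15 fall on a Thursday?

2

Day of week of July 15 in each year:
2076: Wed, 2077: Thu ✓, 2078: Fri, 2079: Sat, 2080: Mon, 2081: Tue, 2082: Wed, 2083: Thu ✓, 2084: Sat, 2085: Sun
Thursdays: 2077, 2083.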